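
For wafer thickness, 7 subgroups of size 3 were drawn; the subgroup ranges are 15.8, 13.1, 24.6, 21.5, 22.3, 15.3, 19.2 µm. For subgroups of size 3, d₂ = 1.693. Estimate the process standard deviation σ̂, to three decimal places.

R̄ = (15.8 + 13.1 + 24.6 + 21.5 + 22.3 + 15.3 + 19.2) / 7 = 18.8286
σ̂ = R̄ / d₂ = 18.8286 / 1.693 = 11.1214

11.121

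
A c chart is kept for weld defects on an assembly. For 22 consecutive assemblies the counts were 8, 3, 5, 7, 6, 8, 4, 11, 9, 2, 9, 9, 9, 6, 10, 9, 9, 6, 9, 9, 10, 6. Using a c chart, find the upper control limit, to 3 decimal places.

15.645

c̄ = (8 + 3 + 5 + 7 + 6 + 8 + 4 + 11 + 9 + 2 + 9 + 9 + 9 + 6 + 10 + 9 + 9 + 6 + 9 + 9 + 10 + 6) / 22 = 164 / 22 = 7.4545
UCL = c̄ + 3√c̄ = 7.4545 + 3 × √7.4545 = 7.4545 + 3 × 2.7303 = 15.6454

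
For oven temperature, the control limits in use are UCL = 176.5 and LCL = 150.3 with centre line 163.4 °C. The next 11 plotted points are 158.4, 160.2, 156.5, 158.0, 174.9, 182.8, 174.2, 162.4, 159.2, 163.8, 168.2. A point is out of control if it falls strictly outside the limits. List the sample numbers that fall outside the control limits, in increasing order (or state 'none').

6

Compare each point to [150.3, 176.5]: sample 6 = 182.8 > UCL.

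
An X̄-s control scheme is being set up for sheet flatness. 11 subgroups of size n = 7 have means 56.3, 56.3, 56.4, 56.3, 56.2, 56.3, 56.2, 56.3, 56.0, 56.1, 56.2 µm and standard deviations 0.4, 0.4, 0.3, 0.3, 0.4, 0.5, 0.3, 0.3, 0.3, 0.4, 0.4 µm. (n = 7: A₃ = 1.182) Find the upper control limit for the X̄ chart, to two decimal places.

56.67

X̄̄ = (56.3 + 56.3 + 56.4 + 56.3 + 56.2 + 56.3 + 56.2 + 56.3 + 56.0 + 56.1 + 56.2) / 11 = 56.2364
s̄ = (0.4 + 0.4 + 0.3 + 0.3 + 0.4 + 0.5 + 0.3 + 0.3 + 0.3 + 0.4 + 0.4) / 11 = 0.3636
UCL = X̄̄ + A₃·s̄ = 56.2364 + 1.182 × 0.3636 = 56.6662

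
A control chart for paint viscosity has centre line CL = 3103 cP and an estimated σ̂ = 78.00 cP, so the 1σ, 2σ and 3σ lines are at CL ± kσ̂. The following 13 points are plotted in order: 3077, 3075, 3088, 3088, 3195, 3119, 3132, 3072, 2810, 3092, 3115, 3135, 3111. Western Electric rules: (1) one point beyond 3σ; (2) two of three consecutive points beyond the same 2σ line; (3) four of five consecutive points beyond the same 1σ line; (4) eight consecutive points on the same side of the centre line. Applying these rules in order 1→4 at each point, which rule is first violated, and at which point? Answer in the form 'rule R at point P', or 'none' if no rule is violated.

rule 1 at point 9

Zone of each point (C = within 1σ̂, B = 1σ̂–2σ̂, A = 2σ̂–3σ̂, * = beyond 3σ̂; sign = side of CL): 1:-C, 2:-C, 3:-C, 4:-C, 5:+B, 6:+C, 7:+C, 8:-C, 9:-*, 10:-C, 11:+C, 12:+C, 13:+C
Rule 1 (one point beyond the 3σ limits) is satisfied at point 9.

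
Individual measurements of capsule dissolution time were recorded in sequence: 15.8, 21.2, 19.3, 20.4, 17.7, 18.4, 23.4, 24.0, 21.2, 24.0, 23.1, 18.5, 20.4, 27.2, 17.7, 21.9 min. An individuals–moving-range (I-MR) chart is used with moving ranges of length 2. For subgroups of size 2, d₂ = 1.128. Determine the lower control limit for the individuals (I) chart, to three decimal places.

X̄ = (15.8 + 21.2 + 19.3 + 20.4 + 17.7 + 18.4 + 23.4 + 24.0 + 21.2 + 24.0 + 23.1 + 18.5 + 20.4 + 27.2 + 17.7 + 21.9) / 16 = 20.8875
Moving ranges: 5.4, 1.9, 1.1, 2.7, 0.7, 5.0, 0.6, 2.8, 2.8, 0.9, 4.6, 1.9, 6.8, 9.5, 4.2; M̄R̄ = 50.9000 / 15 = 3.3933
LCL = X̄ − 3·M̄R̄/d₂ = 20.8875 − 3 × 3.3933 / 1.128 = 11.8627

11.863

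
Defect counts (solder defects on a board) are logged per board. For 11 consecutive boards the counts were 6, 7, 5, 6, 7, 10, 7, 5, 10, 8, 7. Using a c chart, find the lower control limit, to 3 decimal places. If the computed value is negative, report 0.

0.000

c̄ = (6 + 7 + 5 + 6 + 7 + 10 + 7 + 5 + 10 + 8 + 7) / 11 = 78 / 11 = 7.0909
LCL = c̄ − 3√c̄ = 7.0909 − 3 × 2.6629 = -0.8977 → 0 (cannot be negative)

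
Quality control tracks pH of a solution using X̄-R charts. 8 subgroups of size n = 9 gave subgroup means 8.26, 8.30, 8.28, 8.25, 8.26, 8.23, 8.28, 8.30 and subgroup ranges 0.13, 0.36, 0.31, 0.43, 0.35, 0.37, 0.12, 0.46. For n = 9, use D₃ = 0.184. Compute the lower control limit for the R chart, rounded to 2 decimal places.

R̄ = (0.13 + 0.36 + 0.31 + 0.43 + 0.35 + 0.37 + 0.12 + 0.46) / 8 = 2.5300 / 8 = 0.3162
LCL_R = D₃·R̄ = 0.184 × 0.3162 = 0.0582

0.06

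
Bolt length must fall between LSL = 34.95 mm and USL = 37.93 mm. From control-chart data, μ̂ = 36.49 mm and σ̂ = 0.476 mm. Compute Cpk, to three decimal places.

1.008

Cpu = (USL − μ̂) / (3σ̂) = (37.93 − 36.49) / (3 × 0.476) = 1.0084; Cpl = (μ̂ − LSL) / (3σ̂) = (36.49 − 34.95) / (3 × 0.476) = 1.0784; Cpk = min(Cpu, Cpl) = 1.0084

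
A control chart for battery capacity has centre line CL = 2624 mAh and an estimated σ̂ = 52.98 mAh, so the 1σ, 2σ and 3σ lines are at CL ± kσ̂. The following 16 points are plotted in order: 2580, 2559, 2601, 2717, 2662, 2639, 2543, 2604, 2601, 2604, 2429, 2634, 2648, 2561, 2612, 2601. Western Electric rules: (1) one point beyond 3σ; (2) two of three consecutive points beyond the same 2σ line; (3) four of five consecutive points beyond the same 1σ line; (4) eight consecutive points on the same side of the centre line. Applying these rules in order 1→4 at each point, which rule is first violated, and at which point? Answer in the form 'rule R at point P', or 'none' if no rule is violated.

Zone of each point (C = within 1σ̂, B = 1σ̂–2σ̂, A = 2σ̂–3σ̂, * = beyond 3σ̂; sign = side of CL): 1:-C, 2:-B, 3:-C, 4:+B, 5:+C, 6:+C, 7:-B, 8:-C, 9:-C, 10:-C, 11:-*, 12:+C, 13:+C, 14:-B, 15:-C, 16:-C
Rule 1 (one point beyond the 3σ limits) is satisfied at point 11.

rule 1 at point 11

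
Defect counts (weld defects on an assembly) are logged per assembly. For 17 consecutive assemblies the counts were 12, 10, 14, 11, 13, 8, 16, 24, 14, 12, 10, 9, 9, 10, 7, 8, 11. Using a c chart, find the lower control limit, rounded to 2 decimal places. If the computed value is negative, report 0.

1.41

c̄ = (12 + 10 + 14 + 11 + 13 + 8 + 16 + 24 + 14 + 12 + 10 + 9 + 9 + 10 + 7 + 8 + 11) / 17 = 198 / 17 = 11.6471
LCL = c̄ − 3√c̄ = 11.6471 − 3 × 3.4128 = 1.4087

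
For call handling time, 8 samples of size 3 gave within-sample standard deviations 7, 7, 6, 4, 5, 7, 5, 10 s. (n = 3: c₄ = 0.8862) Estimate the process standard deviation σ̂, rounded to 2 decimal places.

s̄ = (7 + 7 + 6 + 4 + 5 + 7 + 5 + 10) / 8 = 6.3750
σ̂ = s̄ / c₄ = 6.3750 / 0.8862 = 7.1936

7.19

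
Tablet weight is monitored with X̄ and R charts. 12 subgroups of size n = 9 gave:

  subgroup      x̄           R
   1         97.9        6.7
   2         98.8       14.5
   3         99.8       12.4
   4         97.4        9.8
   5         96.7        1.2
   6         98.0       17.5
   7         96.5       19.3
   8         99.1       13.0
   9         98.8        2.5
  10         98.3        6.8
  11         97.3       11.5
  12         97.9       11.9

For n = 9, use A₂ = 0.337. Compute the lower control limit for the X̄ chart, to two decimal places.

94.47

X̄̄ = (97.9 + 98.8 + 99.8 + 97.4 + 96.7 + 98.0 + 96.5 + 99.1 + 98.8 + 98.3 + 97.3 + 97.9) / 12 = 1176.5000 / 12 = 98.0417
R̄ = (6.7 + 14.5 + 12.4 + 9.8 + 1.2 + 17.5 + 19.3 + 13.0 + 2.5 + 6.8 + 11.5 + 11.9) / 12 = 127.1000 / 12 = 10.5917
LCL = X̄̄ − A₂·R̄ = 98.0417 − 0.337 × 10.5917 = 94.4723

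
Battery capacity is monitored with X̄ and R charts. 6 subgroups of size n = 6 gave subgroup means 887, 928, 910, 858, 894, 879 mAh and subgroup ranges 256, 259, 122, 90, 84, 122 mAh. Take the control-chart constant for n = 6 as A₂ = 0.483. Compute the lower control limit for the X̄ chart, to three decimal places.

817.560

X̄̄ = (887 + 928 + 910 + 858 + 894 + 879) / 6 = 5356.0000 / 6 = 892.6667
R̄ = (256 + 259 + 122 + 90 + 84 + 122) / 6 = 933.0000 / 6 = 155.5000
LCL = X̄̄ − A₂·R̄ = 892.6667 − 0.483 × 155.5000 = 817.5602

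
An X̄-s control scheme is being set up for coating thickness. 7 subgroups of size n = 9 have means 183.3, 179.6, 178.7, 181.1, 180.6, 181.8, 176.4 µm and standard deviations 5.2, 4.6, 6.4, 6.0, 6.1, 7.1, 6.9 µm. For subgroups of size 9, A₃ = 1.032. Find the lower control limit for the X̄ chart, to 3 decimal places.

X̄̄ = (183.3 + 179.6 + 178.7 + 181.1 + 180.6 + 181.8 + 176.4) / 7 = 180.2143
s̄ = (5.2 + 4.6 + 6.4 + 6.0 + 6.1 + 7.1 + 6.9) / 7 = 6.0429
LCL = X̄̄ − A₃·s̄ = 180.2143 − 1.032 × 6.0429 = 173.9781

173.978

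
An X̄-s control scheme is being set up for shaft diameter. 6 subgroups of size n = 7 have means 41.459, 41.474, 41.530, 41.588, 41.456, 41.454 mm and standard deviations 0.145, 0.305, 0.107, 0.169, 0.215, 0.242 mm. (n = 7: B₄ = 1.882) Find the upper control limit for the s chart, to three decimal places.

s̄ = (0.145 + 0.305 + 0.107 + 0.169 + 0.215 + 0.242) / 6 = 0.1972
UCL_s = B₄·s̄ = 1.882 × 0.1972 = 0.3711

0.371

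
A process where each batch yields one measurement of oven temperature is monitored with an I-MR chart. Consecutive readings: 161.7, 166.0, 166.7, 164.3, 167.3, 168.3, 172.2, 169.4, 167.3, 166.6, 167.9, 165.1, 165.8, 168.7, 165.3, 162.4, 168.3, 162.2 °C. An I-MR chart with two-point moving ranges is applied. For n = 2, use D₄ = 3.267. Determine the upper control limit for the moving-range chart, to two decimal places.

9.01

Moving ranges: 4.3, 0.7, 2.4, 3.0, 1.0, 3.9, 2.8, 2.1, 0.7, 1.3, 2.8, 0.7, 2.9, 3.4, 2.9, 5.9, 6.1; M̄R̄ = 46.9000 / 17 = 2.7588
UCL_MR = D₄·M̄R̄ = 3.267 × 2.7588 = 9.0131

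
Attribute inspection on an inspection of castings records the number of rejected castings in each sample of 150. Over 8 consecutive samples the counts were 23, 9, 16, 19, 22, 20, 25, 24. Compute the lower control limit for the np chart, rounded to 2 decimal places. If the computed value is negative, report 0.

7.33

p̄ = Σdᵢ / (k·n) = 158 / (8 × 150) = 0.13167
LCL = np̄ − 3·√(np̄(1−p̄)) = 19.7500 − 3 × 4.1412 = 7.3264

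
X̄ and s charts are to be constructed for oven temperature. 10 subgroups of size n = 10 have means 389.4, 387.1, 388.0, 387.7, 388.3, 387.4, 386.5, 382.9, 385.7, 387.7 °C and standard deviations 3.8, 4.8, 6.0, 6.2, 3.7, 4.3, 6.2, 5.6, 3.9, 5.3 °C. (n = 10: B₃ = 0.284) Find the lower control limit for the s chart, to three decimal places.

1.414

s̄ = (3.8 + 4.8 + 6.0 + 6.2 + 3.7 + 4.3 + 6.2 + 5.6 + 3.9 + 5.3) / 10 = 4.9800
LCL_s = B₃·s̄ = 0.284 × 4.9800 = 1.4143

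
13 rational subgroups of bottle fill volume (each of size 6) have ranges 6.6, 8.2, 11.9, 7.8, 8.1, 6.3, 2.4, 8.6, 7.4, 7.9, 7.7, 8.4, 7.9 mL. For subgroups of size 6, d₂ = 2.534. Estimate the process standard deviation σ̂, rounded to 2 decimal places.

3.01

R̄ = (6.6 + 8.2 + 11.9 + 7.8 + 8.1 + 6.3 + 2.4 + 8.6 + 7.4 + 7.9 + 7.7 + 8.4 + 7.9) / 13 = 7.6308
σ̂ = R̄ / d₂ = 7.6308 / 2.534 = 3.0114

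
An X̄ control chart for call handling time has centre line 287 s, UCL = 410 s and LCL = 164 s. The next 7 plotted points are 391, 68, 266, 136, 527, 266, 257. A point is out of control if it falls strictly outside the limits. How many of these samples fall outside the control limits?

Compare each point to [164, 410]: sample 2 = 68 < LCL; sample 4 = 136 < LCL; sample 5 = 527 > UCL.

3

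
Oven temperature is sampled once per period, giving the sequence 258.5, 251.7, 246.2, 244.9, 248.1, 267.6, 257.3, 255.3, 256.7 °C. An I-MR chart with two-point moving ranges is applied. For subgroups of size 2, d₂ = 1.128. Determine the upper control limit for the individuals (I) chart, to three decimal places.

270.656

X̄ = (258.5 + 251.7 + 246.2 + 244.9 + 248.1 + 267.6 + 257.3 + 255.3 + 256.7) / 9 = 254.0333
Moving ranges: 6.8, 5.5, 1.3, 3.2, 19.5, 10.3, 2.0, 1.4; M̄R̄ = 50.0000 / 8 = 6.2500
UCL = X̄ + 3·M̄R̄/d₂ = 254.0333 + 3 × 6.2500 / 1.128 = 270.6557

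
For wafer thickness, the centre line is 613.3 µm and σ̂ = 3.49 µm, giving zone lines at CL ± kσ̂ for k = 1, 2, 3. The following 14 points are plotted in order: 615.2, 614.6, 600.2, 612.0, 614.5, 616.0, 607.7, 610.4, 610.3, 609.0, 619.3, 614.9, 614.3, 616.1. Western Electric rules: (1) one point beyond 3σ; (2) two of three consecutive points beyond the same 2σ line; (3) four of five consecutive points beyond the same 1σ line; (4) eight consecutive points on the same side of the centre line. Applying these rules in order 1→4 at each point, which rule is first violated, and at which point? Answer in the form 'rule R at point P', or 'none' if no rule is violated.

rule 1 at point 3

Zone of each point (C = within 1σ̂, B = 1σ̂–2σ̂, A = 2σ̂–3σ̂, * = beyond 3σ̂; sign = side of CL): 1:+C, 2:+C, 3:-*, 4:-C, 5:+C, 6:+C, 7:-B, 8:-C, 9:-C, 10:-B, 11:+B, 12:+C, 13:+C, 14:+C
Rule 1 (one point beyond the 3σ limits) is satisfied at point 3.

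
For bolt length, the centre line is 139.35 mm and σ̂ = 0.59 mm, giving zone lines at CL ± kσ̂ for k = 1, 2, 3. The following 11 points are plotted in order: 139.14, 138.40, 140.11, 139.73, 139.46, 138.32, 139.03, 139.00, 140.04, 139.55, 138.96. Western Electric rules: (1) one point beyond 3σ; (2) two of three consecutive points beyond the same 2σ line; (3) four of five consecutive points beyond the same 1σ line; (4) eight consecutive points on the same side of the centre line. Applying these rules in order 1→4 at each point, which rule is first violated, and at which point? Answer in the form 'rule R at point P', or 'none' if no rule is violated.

none

Zone of each point (C = within 1σ̂, B = 1σ̂–2σ̂, A = 2σ̂–3σ̂, * = beyond 3σ̂; sign = side of CL): 1:-C, 2:-B, 3:+B, 4:+C, 5:+C, 6:-B, 7:-C, 8:-C, 9:+B, 10:+C, 11:-C
No rule fires across all 11 points.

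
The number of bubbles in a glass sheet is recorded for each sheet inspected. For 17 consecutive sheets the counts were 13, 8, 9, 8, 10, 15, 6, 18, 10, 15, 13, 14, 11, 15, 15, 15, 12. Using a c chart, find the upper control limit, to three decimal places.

22.645

c̄ = (13 + 8 + 9 + 8 + 10 + 15 + 6 + 18 + 10 + 15 + 13 + 14 + 11 + 15 + 15 + 15 + 12) / 17 = 207 / 17 = 12.1765
UCL = c̄ + 3√c̄ = 12.1765 + 3 × √12.1765 = 12.1765 + 3 × 3.4895 = 22.6449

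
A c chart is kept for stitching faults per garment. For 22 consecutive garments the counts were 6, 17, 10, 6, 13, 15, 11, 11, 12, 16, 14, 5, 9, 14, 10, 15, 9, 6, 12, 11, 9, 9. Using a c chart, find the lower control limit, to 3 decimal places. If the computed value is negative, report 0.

1.000

c̄ = (6 + 17 + 10 + 6 + 13 + 15 + 11 + 11 + 12 + 16 + 14 + 5 + 9 + 14 + 10 + 15 + 9 + 6 + 12 + 11 + 9 + 9) / 22 = 240 / 22 = 10.9091
LCL = c̄ − 3√c̄ = 10.9091 − 3 × 3.3029 = 1.0004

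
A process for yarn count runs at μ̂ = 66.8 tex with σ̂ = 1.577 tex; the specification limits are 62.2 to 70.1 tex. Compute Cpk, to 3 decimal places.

Cpu = (USL − μ̂) / (3σ̂) = (70.1 − 66.8) / (3 × 1.577) = 0.6975; Cpl = (μ̂ − LSL) / (3σ̂) = (66.8 − 62.2) / (3 × 1.577) = 0.9723; Cpk = min(Cpu, Cpl) = 0.6975

0.698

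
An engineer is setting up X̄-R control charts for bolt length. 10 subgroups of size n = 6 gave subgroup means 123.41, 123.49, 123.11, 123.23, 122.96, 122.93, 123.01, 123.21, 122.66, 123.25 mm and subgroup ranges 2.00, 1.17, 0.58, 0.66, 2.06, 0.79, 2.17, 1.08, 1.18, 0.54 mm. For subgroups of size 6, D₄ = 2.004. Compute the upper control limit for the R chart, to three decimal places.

2.451

R̄ = (2.00 + 1.17 + 0.58 + 0.66 + 2.06 + 0.79 + 2.17 + 1.08 + 1.18 + 0.54) / 10 = 12.2300 / 10 = 1.2230
UCL_R = D₄·R̄ = 2.004 × 1.2230 = 2.4509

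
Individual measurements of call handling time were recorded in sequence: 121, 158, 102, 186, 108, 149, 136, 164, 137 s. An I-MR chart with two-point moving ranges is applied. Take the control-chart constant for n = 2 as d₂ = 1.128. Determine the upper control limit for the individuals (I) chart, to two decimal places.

X̄ = (121 + 158 + 102 + 186 + 108 + 149 + 136 + 164 + 137) / 9 = 140.1111
Moving ranges: 37, 56, 84, 78, 41, 13, 28, 27; M̄R̄ = 364.0000 / 8 = 45.5000
UCL = X̄ + 3·M̄R̄/d₂ = 140.1111 + 3 × 45.5000 / 1.128 = 261.1217

261.12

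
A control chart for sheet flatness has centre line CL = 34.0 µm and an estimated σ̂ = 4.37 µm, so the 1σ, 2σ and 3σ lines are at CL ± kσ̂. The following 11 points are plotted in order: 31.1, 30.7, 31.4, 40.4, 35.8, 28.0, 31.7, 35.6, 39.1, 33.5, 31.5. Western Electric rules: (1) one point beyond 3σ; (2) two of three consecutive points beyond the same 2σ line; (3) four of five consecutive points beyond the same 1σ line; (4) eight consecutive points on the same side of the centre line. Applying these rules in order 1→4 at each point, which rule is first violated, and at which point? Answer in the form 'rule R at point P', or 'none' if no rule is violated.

none

Zone of each point (C = within 1σ̂, B = 1σ̂–2σ̂, A = 2σ̂–3σ̂, * = beyond 3σ̂; sign = side of CL): 1:-C, 2:-C, 3:-C, 4:+B, 5:+C, 6:-B, 7:-C, 8:+C, 9:+B, 10:-C, 11:-C
No rule fires across all 11 points.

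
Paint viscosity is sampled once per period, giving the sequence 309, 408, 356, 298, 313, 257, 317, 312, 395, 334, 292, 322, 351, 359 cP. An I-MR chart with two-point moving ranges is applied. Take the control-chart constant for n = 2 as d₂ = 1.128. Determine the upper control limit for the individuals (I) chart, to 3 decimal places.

452.555

X̄ = (309 + 408 + 356 + 298 + 313 + 257 + 317 + 312 + 395 + 334 + 292 + 322 + 351 + 359) / 14 = 330.2143
Moving ranges: 99, 52, 58, 15, 56, 60, 5, 83, 61, 42, 30, 29, 8; M̄R̄ = 598.0000 / 13 = 46.0000
UCL = X̄ + 3·M̄R̄/d₂ = 330.2143 + 3 × 46.0000 / 1.128 = 452.5547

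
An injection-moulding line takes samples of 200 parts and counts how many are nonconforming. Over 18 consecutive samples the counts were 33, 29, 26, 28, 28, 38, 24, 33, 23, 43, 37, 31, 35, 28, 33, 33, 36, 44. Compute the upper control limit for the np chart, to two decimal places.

47.95

p̄ = Σdᵢ / (k·n) = 582 / (18 × 200) = 0.16167
UCL = np̄ + 3·√(np̄(1−p̄)) = 32.3333 + 3 × √(32.3333×0.83833) = 32.3333 + 3 × 5.2064 = 47.9524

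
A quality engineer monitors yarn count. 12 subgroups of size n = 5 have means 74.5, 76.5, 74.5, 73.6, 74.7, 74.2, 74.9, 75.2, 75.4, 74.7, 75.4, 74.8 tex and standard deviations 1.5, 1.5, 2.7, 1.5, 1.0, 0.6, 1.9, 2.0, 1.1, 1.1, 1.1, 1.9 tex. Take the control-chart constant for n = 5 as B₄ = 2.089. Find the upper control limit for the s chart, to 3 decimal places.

3.116

s̄ = (1.5 + 1.5 + 2.7 + 1.5 + 1.0 + 0.6 + 1.9 + 2.0 + 1.1 + 1.1 + 1.1 + 1.9) / 12 = 1.4917
UCL_s = B₄·s̄ = 2.089 × 1.4917 = 3.1161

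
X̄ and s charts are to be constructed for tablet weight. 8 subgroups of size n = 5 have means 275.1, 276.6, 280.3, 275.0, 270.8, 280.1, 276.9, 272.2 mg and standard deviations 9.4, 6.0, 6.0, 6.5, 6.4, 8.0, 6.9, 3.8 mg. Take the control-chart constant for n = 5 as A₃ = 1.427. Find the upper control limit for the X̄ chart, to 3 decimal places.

285.329

X̄̄ = (275.1 + 276.6 + 280.3 + 275.0 + 270.8 + 280.1 + 276.9 + 272.2) / 8 = 275.8750
s̄ = (9.4 + 6.0 + 6.0 + 6.5 + 6.4 + 8.0 + 6.9 + 3.8) / 8 = 6.6250
UCL = X̄̄ + A₃·s̄ = 275.8750 + 1.427 × 6.6250 = 285.3289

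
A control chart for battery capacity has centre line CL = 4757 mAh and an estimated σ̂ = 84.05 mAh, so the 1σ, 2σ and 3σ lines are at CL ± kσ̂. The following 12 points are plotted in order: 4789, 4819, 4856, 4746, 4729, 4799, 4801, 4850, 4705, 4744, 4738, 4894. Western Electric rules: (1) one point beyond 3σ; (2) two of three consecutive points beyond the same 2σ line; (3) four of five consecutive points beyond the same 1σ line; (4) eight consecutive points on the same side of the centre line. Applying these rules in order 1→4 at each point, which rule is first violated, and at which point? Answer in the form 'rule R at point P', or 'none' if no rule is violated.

Zone of each point (C = within 1σ̂, B = 1σ̂–2σ̂, A = 2σ̂–3σ̂, * = beyond 3σ̂; sign = side of CL): 1:+C, 2:+C, 3:+B, 4:-C, 5:-C, 6:+C, 7:+C, 8:+B, 9:-C, 10:-C, 11:-C, 12:+B
No rule fires across all 12 points.

none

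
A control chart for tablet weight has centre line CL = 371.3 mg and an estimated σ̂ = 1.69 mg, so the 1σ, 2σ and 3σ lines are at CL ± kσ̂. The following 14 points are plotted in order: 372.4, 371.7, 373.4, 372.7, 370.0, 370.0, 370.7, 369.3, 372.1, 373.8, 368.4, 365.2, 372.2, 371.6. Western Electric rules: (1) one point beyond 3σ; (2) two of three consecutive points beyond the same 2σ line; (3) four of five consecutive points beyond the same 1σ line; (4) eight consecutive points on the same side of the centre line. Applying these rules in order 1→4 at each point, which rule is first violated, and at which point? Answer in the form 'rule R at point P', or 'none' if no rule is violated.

rule 1 at point 12

Zone of each point (C = within 1σ̂, B = 1σ̂–2σ̂, A = 2σ̂–3σ̂, * = beyond 3σ̂; sign = side of CL): 1:+C, 2:+C, 3:+B, 4:+C, 5:-C, 6:-C, 7:-C, 8:-B, 9:+C, 10:+B, 11:-B, 12:-*, 13:+C, 14:+C
Rule 1 (one point beyond the 3σ limits) is satisfied at point 12.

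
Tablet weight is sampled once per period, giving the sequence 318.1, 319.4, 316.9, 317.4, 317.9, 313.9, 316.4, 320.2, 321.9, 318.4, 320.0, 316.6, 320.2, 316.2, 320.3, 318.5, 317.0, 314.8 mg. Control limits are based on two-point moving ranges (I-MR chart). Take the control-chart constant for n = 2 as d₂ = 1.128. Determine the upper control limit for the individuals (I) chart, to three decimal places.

324.654

X̄ = (318.1 + 319.4 + 316.9 + 317.4 + 317.9 + 313.9 + 316.4 + 320.2 + 321.9 + 318.4 + 320.0 + 316.6 + 320.2 + 316.2 + 320.3 + 318.5 + 317.0 + 314.8) / 18 = 318.0056
Moving ranges: 1.3, 2.5, 0.5, 0.5, 4.0, 2.5, 3.8, 1.7, 3.5, 1.6, 3.4, 3.6, 4.0, 4.1, 1.8, 1.5, 2.2; M̄R̄ = 42.5000 / 17 = 2.5000
UCL = X̄ + 3·M̄R̄/d₂ = 318.0056 + 3 × 2.5000 / 1.128 = 324.6545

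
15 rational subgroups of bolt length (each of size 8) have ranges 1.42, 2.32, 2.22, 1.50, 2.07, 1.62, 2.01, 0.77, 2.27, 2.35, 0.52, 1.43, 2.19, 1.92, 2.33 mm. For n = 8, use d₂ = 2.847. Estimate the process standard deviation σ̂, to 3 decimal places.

0.631

R̄ = (1.42 + 2.32 + 2.22 + 1.50 + 2.07 + 1.62 + 2.01 + 0.77 + 2.27 + 2.35 + 0.52 + 1.43 + 2.19 + 1.92 + 2.33) / 15 = 1.7960
σ̂ = R̄ / d₂ = 1.7960 / 2.847 = 0.6308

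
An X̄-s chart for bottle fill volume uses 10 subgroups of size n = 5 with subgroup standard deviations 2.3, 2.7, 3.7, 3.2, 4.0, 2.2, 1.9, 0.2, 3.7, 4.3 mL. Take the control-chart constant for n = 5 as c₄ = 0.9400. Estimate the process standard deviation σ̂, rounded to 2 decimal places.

s̄ = (2.3 + 2.7 + 3.7 + 3.2 + 4.0 + 2.2 + 1.9 + 0.2 + 3.7 + 4.3) / 10 = 2.8200
σ̂ = s̄ / c₄ = 2.8200 / 0.9400 = 3.0000

3.00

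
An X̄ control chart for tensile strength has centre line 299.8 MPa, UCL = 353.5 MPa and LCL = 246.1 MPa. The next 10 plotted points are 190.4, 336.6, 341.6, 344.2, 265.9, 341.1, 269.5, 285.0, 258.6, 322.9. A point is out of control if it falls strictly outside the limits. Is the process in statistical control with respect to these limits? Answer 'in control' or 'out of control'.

out of control

Compare each point to [246.1, 353.5]: sample 1 = 190.4 < LCL.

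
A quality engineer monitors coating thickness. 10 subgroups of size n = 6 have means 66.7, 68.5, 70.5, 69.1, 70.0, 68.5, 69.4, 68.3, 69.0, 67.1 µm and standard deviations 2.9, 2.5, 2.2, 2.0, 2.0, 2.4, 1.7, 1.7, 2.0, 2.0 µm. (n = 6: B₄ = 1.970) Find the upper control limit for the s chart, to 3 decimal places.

4.216

s̄ = (2.9 + 2.5 + 2.2 + 2.0 + 2.0 + 2.4 + 1.7 + 1.7 + 2.0 + 2.0) / 10 = 2.1400
UCL_s = B₄·s̄ = 1.970 × 2.1400 = 4.2158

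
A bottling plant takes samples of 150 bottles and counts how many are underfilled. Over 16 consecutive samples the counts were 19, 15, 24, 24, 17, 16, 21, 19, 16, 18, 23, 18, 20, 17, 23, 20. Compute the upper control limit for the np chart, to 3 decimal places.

p̄ = Σdᵢ / (k·n) = 310 / (16 × 150) = 0.12917
UCL = np̄ + 3·√(np̄(1−p̄)) = 19.3750 + 3 × √(19.3750×0.87083) = 19.3750 + 3 × 4.1076 = 31.6978

31.698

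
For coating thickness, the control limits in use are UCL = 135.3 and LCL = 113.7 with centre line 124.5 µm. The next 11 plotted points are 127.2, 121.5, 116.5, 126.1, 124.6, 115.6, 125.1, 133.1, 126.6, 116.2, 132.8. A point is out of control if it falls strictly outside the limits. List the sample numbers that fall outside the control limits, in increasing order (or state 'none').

none

All 11 points lie within [113.7, 135.3].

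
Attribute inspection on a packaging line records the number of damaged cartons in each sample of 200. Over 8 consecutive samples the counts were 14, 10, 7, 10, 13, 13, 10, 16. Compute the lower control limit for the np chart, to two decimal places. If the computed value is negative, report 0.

p̄ = Σdᵢ / (k·n) = 93 / (8 × 200) = 0.05813
LCL = np̄ − 3·√(np̄(1−p̄)) = 11.6250 − 3 × 3.3090 = 1.6981

1.70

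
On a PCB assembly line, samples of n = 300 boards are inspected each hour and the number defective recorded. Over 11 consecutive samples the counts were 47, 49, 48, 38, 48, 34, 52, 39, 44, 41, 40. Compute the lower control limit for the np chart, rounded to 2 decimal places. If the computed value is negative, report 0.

25.32

p̄ = Σdᵢ / (k·n) = 480 / (11 × 300) = 0.14545
LCL = np̄ − 3·√(np̄(1−p̄)) = 43.6364 − 3 × 6.1065 = 25.3169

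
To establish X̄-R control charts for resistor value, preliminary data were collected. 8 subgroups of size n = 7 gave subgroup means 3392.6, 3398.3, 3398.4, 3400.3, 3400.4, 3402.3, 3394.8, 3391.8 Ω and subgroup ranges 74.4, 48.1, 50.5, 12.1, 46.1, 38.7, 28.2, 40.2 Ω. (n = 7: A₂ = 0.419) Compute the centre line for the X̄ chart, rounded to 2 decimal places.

3397.36

X̄̄ = (3392.6 + 3398.3 + 3398.4 + 3400.3 + 3400.4 + 3402.3 + 3394.8 + 3391.8) / 8 = 27178.9000 / 8 = 3397.3625
CL = X̄̄ = 3397.3625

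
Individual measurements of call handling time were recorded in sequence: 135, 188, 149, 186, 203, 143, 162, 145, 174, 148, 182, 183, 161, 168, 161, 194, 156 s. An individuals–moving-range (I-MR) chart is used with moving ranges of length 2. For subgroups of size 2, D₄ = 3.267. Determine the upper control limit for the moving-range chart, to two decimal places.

Moving ranges: 53, 39, 37, 17, 60, 19, 17, 29, 26, 34, 1, 22, 7, 7, 33, 38; M̄R̄ = 439.0000 / 16 = 27.4375
UCL_MR = D₄·M̄R̄ = 3.267 × 27.4375 = 89.6383

89.64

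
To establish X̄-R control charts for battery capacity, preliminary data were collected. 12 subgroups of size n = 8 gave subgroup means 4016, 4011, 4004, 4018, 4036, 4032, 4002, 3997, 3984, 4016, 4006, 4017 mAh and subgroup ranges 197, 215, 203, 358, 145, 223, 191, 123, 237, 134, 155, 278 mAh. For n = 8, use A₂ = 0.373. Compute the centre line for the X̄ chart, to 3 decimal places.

4011.583

X̄̄ = (4016 + 4011 + 4004 + 4018 + 4036 + 4032 + 4002 + 3997 + 3984 + 4016 + 4006 + 4017) / 12 = 48139.0000 / 12 = 4011.5833
CL = X̄̄ = 4011.5833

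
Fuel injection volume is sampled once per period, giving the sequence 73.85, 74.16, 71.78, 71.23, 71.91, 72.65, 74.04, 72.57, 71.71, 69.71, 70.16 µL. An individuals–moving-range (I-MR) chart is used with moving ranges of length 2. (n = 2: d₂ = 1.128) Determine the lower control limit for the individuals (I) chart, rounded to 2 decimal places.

69.28

X̄ = (73.85 + 74.16 + 71.78 + 71.23 + 71.91 + 72.65 + 74.04 + 72.57 + 71.71 + 69.71 + 70.16) / 11 = 72.1609
Moving ranges: 0.31, 2.38, 0.55, 0.68, 0.74, 1.39, 1.47, 0.86, 2.00, 0.45; M̄R̄ = 10.8300 / 10 = 1.0830
LCL = X̄ − 3·M̄R̄/d₂ = 72.1609 − 3 × 1.0830 / 1.128 = 69.2806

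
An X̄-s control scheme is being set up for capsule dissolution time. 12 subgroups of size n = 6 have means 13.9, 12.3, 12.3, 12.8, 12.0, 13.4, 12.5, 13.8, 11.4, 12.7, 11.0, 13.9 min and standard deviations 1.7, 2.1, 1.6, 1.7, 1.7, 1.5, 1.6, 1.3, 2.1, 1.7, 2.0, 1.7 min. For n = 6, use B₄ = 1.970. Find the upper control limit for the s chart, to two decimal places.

s̄ = (1.7 + 2.1 + 1.6 + 1.7 + 1.7 + 1.5 + 1.6 + 1.3 + 2.1 + 1.7 + 2.0 + 1.7) / 12 = 1.7250
UCL_s = B₄·s̄ = 1.970 × 1.7250 = 3.3982

3.40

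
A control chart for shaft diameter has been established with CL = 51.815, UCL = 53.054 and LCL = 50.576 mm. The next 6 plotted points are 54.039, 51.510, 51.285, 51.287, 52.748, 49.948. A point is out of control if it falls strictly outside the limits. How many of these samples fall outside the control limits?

2

Compare each point to [50.576, 53.054]: sample 1 = 54.039 > UCL; sample 6 = 49.948 < LCL.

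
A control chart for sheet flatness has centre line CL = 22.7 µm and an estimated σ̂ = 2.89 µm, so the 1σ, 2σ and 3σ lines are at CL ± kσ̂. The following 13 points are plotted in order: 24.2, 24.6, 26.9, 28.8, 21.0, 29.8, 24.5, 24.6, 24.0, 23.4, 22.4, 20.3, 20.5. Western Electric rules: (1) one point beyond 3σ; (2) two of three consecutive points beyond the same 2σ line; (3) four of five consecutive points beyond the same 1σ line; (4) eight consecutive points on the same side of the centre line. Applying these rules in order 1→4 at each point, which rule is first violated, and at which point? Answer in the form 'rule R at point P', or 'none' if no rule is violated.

rule 2 at point 6

Zone of each point (C = within 1σ̂, B = 1σ̂–2σ̂, A = 2σ̂–3σ̂, * = beyond 3σ̂; sign = side of CL): 1:+C, 2:+C, 3:+B, 4:+A, 5:-C, 6:+A, 7:+C, 8:+C, 9:+C, 10:+C, 11:-C, 12:-C, 13:-C
Rule 2 (two of three consecutive points beyond the same 2σ limit) is satisfied at point 6.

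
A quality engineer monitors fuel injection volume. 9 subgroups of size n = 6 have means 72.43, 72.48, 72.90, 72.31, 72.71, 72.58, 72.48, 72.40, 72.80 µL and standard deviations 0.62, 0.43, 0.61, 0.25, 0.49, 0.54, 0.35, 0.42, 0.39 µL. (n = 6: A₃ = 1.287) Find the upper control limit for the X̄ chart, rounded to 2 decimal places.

73.15

X̄̄ = (72.43 + 72.48 + 72.90 + 72.31 + 72.71 + 72.58 + 72.48 + 72.40 + 72.80) / 9 = 72.5656
s̄ = (0.62 + 0.43 + 0.61 + 0.25 + 0.49 + 0.54 + 0.35 + 0.42 + 0.39) / 9 = 0.4556
UCL = X̄̄ + A₃·s̄ = 72.5656 + 1.287 × 0.4556 = 73.1519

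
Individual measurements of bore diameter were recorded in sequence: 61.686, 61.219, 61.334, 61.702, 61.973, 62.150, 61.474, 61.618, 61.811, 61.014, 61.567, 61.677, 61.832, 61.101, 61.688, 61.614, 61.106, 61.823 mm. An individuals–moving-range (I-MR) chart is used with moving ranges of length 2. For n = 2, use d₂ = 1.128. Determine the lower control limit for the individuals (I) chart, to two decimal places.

X̄ = (61.686 + 61.219 + 61.334 + 61.702 + 61.973 + 62.150 + 61.474 + 61.618 + 61.811 + 61.014 + 61.567 + 61.677 + 61.832 + 61.101 + 61.688 + 61.614 + 61.106 + 61.823) / 18 = 61.5772
Moving ranges: 0.467, 0.115, 0.368, 0.271, 0.177, 0.676, 0.144, 0.193, 0.797, 0.553, 0.110, 0.155, 0.731, 0.587, 0.074, 0.508, 0.717; M̄R̄ = 6.6430 / 17 = 0.3908
LCL = X̄ − 3·M̄R̄/d₂ = 61.5772 − 3 × 0.3908 / 1.128 = 60.5379

60.54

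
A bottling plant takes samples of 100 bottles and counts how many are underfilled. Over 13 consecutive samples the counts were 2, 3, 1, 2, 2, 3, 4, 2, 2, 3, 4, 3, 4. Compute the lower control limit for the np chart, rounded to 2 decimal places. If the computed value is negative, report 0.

p̄ = Σdᵢ / (k·n) = 35 / (13 × 100) = 0.02692
LCL = np̄ − 3·√(np̄(1−p̄)) = 2.6923 − 3 × 1.6186 = -2.1635 → 0 (negative, so LCL = 0)

0.00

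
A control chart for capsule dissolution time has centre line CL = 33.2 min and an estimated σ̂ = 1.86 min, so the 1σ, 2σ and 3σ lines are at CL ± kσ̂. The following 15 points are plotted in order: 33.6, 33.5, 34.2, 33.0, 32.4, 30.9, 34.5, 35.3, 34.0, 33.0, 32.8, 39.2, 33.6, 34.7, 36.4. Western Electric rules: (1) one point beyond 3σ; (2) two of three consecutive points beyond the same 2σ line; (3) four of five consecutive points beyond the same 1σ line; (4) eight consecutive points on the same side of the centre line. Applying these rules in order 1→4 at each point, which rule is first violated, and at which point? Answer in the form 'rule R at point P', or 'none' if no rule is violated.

Zone of each point (C = within 1σ̂, B = 1σ̂–2σ̂, A = 2σ̂–3σ̂, * = beyond 3σ̂; sign = side of CL): 1:+C, 2:+C, 3:+C, 4:-C, 5:-C, 6:-B, 7:+C, 8:+B, 9:+C, 10:-C, 11:-C, 12:+*, 13:+C, 14:+C, 15:+B
Rule 1 (one point beyond the 3σ limits) is satisfied at point 12.

rule 1 at point 12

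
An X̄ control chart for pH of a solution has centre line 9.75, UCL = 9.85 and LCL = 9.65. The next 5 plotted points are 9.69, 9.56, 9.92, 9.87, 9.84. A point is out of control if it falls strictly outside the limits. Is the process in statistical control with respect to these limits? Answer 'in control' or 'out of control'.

Compare each point to [9.65, 9.85]: sample 2 = 9.56 < LCL; sample 3 = 9.92 > UCL; sample 4 = 9.87 > UCL.

out of control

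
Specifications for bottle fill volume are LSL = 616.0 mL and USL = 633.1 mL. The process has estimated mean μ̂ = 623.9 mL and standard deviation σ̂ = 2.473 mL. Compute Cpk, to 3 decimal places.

Cpu = (USL − μ̂) / (3σ̂) = (633.1 − 623.9) / (3 × 2.473) = 1.2401; Cpl = (μ̂ − LSL) / (3σ̂) = (623.9 − 616.0) / (3 × 2.473) = 1.0648; Cpk = min(Cpu, Cpl) = 1.0648

1.065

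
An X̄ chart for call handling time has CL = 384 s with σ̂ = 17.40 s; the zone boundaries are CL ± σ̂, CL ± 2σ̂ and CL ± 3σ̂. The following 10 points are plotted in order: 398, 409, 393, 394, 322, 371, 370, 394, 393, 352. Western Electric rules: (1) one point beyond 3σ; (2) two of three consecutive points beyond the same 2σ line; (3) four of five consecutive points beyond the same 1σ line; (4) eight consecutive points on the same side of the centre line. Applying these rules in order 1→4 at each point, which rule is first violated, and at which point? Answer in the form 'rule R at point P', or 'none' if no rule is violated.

rule 1 at point 5

Zone of each point (C = within 1σ̂, B = 1σ̂–2σ̂, A = 2σ̂–3σ̂, * = beyond 3σ̂; sign = side of CL): 1:+C, 2:+B, 3:+C, 4:+C, 5:-*, 6:-C, 7:-C, 8:+C, 9:+C, 10:-B
Rule 1 (one point beyond the 3σ limits) is satisfied at point 5.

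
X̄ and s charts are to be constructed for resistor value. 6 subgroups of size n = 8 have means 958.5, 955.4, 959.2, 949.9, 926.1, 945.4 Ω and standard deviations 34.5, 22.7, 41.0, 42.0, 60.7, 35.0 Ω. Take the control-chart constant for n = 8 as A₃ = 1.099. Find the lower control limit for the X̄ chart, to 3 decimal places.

X̄̄ = (958.5 + 955.4 + 959.2 + 949.9 + 926.1 + 945.4) / 6 = 949.0833
s̄ = (34.5 + 22.7 + 41.0 + 42.0 + 60.7 + 35.0) / 6 = 39.3167
LCL = X̄̄ − A₃·s̄ = 949.0833 − 1.099 × 39.3167 = 905.8743

905.874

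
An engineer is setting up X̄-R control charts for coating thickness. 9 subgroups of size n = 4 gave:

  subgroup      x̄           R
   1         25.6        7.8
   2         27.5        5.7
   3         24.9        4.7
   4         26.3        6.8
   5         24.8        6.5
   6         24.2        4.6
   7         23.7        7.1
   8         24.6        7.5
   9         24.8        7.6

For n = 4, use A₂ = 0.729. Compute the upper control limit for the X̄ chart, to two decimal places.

X̄̄ = (25.6 + 27.5 + 24.9 + 26.3 + 24.8 + 24.2 + 23.7 + 24.6 + 24.8) / 9 = 226.4000 / 9 = 25.1556
R̄ = (7.8 + 5.7 + 4.7 + 6.8 + 6.5 + 4.6 + 7.1 + 7.5 + 7.6) / 9 = 58.3000 / 9 = 6.4778
UCL = X̄̄ + A₂·R̄ = 25.1556 + 0.729 × 6.4778 = 29.8779

29.88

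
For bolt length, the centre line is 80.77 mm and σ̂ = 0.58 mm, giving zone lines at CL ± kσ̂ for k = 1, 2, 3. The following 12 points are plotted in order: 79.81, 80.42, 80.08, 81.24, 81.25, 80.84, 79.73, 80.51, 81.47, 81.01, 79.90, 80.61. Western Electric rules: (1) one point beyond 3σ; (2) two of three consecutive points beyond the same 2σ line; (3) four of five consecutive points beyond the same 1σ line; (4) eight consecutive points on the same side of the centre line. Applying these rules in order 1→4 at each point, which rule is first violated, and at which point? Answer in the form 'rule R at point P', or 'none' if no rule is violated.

Zone of each point (C = within 1σ̂, B = 1σ̂–2σ̂, A = 2σ̂–3σ̂, * = beyond 3σ̂; sign = side of CL): 1:-B, 2:-C, 3:-B, 4:+C, 5:+C, 6:+C, 7:-B, 8:-C, 9:+B, 10:+C, 11:-B, 12:-C
No rule fires across all 12 points.

none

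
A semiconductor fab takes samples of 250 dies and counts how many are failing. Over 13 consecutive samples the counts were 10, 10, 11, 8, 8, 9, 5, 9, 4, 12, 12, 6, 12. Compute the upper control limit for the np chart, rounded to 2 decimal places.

17.72

p̄ = Σdᵢ / (k·n) = 116 / (13 × 250) = 0.03569
UCL = np̄ + 3·√(np̄(1−p̄)) = 8.9231 + 3 × √(8.9231×0.96431) = 8.9231 + 3 × 2.9334 = 17.7232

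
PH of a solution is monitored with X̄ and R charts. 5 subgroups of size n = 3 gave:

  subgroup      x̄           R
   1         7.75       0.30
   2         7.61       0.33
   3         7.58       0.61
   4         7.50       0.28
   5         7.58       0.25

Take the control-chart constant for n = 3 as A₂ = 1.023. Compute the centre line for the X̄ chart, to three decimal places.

X̄̄ = (7.75 + 7.61 + 7.58 + 7.50 + 7.58) / 5 = 38.0200 / 5 = 7.6040
CL = X̄̄ = 7.6040

7.604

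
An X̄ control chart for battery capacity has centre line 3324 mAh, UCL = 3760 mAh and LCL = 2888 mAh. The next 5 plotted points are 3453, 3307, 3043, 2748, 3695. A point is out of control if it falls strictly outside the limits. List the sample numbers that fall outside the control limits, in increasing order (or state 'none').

4

Compare each point to [2888, 3760]: sample 4 = 2748 < LCL.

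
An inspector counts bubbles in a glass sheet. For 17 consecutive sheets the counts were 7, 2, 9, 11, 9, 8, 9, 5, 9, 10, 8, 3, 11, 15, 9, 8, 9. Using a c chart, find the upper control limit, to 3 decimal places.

17.023

c̄ = (7 + 2 + 9 + 11 + 9 + 8 + 9 + 5 + 9 + 10 + 8 + 3 + 11 + 15 + 9 + 8 + 9) / 17 = 142 / 17 = 8.3529
UCL = c̄ + 3√c̄ = 8.3529 + 3 × √8.3529 = 8.3529 + 3 × 2.8901 = 17.0234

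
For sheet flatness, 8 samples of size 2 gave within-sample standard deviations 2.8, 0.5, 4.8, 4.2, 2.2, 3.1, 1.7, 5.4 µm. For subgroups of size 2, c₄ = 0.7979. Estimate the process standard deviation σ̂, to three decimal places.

s̄ = (2.8 + 0.5 + 4.8 + 4.2 + 2.2 + 3.1 + 1.7 + 5.4) / 8 = 3.0875
σ̂ = s̄ / c₄ = 3.0875 / 0.7979 = 3.8695

3.870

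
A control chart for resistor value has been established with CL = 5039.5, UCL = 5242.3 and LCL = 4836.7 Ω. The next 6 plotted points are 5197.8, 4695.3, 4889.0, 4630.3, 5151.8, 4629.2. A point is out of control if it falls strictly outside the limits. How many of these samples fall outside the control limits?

3

Compare each point to [4836.7, 5242.3]: sample 2 = 4695.3 < LCL; sample 4 = 4630.3 < LCL; sample 6 = 4629.2 < LCL.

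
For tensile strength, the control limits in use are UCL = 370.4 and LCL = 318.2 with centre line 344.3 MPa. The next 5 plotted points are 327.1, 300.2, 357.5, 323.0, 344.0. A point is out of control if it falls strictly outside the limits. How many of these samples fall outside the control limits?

Compare each point to [318.2, 370.4]: sample 2 = 300.2 < LCL.

1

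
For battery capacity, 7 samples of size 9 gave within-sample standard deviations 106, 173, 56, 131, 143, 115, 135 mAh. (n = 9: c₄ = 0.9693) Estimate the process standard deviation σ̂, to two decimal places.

s̄ = (106 + 173 + 56 + 131 + 143 + 115 + 135) / 7 = 122.7143
σ̂ = s̄ / c₄ = 122.7143 / 0.9693 = 126.6009

126.60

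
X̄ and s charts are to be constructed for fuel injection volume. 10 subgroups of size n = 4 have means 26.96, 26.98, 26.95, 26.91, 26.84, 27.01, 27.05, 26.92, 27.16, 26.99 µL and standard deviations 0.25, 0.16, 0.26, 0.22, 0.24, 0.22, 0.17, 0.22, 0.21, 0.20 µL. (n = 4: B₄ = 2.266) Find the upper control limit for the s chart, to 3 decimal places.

0.487

s̄ = (0.25 + 0.16 + 0.26 + 0.22 + 0.24 + 0.22 + 0.17 + 0.22 + 0.21 + 0.20) / 10 = 0.2150
UCL_s = B₄·s̄ = 2.266 × 0.2150 = 0.4872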